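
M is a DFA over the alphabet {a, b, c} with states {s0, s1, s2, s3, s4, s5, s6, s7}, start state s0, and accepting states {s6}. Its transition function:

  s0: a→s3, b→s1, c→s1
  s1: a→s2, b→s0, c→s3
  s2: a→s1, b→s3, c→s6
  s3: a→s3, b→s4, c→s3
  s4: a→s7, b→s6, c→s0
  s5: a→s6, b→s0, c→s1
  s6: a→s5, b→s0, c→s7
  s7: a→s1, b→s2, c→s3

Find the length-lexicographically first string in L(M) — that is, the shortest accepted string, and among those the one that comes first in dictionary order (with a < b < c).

abb

A breadth-first search from s0 reaches an accepting state first via the path s0 → s3 → s4 → s6 on input abb.
No string of length < 3 is accepted (BFS exhausts all shorter strings without reaching an accepting state), and abb is the lexicographically least accepting string of length 3.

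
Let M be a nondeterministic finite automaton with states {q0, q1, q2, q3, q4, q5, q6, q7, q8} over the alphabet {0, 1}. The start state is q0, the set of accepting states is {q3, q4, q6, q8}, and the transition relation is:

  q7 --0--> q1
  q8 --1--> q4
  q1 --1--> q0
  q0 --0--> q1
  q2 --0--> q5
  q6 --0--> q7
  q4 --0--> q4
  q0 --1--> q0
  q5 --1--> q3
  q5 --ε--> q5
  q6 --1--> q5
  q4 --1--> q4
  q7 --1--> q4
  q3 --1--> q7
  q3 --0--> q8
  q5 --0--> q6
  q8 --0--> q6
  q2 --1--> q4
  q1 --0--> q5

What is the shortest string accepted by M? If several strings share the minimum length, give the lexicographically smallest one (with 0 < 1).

000

A breadth-first search from q0 reaches an accepting state first via the path q0 → q1 → q5 → q6 on input 000.
No string of length < 3 is accepted (BFS exhausts all shorter strings without reaching an accepting state), and 000 is the lexicographically least accepting string of length 3.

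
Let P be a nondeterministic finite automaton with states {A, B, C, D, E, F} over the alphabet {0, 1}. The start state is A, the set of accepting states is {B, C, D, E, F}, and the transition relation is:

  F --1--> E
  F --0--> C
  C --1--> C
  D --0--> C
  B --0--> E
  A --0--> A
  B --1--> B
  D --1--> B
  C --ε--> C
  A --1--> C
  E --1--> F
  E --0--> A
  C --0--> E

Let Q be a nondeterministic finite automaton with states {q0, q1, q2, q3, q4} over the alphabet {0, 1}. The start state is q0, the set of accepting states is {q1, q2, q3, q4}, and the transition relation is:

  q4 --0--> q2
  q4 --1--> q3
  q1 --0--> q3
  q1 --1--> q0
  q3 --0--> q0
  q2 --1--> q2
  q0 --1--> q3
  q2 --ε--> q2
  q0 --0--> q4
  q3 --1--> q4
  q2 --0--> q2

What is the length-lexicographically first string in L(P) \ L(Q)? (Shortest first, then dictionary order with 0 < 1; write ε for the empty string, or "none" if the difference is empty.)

10

The string 10 is accepted by P but not by Q.
No shorter string lies in the difference, and 10 is the lexicographically first length-2 string in L(P) \ L(Q).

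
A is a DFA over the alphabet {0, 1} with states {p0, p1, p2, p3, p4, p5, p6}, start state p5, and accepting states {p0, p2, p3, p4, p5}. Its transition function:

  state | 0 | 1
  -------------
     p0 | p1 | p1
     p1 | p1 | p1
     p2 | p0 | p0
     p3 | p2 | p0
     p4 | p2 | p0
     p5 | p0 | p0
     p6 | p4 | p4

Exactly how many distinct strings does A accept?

3

The useful subgraph on states {p0, p5} is acyclic, so L(A) is finite; the longest accepting path visits 2 useful states, giving maximum string length 1.
Counting accepting paths from p5 by length: 1 of length 0, 2 of length 1. Total 3.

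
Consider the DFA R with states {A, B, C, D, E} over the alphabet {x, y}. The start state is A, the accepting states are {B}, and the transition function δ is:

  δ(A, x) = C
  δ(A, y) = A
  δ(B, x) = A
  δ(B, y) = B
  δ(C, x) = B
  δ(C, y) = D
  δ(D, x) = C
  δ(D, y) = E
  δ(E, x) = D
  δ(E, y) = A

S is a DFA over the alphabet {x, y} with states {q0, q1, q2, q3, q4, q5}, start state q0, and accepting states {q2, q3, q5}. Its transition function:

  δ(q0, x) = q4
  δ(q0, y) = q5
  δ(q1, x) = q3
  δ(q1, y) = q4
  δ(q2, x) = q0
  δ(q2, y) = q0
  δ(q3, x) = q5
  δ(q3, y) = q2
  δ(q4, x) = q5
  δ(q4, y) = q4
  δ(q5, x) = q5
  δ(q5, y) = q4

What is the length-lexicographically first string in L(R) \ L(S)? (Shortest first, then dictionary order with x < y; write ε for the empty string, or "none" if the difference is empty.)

xxy

The string xxy is accepted by R but not by S.
No shorter string lies in the difference, and xxy is the lexicographically first length-3 string in L(R) \ L(S).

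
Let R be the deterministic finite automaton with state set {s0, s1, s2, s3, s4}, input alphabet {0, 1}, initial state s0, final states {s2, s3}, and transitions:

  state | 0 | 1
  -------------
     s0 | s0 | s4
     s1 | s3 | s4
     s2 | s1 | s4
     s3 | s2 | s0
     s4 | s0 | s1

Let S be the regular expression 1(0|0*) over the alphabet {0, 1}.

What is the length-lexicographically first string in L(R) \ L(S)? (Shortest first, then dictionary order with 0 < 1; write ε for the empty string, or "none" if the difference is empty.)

110

The string 110 is accepted by R but not by S.
No shorter string lies in the difference, and 110 is the lexicographically first length-3 string in L(R) \ L(S).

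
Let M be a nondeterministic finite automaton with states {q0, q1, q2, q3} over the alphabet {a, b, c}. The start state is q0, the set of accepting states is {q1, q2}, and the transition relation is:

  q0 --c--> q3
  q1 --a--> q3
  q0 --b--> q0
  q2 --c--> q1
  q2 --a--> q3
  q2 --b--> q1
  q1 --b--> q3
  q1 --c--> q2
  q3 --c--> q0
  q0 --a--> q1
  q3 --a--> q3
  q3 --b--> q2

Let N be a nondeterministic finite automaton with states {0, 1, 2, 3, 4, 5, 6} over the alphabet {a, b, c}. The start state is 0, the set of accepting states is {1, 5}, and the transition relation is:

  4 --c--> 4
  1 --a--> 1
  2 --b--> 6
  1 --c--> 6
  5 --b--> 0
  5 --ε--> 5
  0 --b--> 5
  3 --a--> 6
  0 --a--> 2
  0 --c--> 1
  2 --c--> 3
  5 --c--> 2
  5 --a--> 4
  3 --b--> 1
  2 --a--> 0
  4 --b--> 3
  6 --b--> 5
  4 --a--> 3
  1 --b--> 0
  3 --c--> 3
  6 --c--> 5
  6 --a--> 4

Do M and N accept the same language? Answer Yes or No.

No

The string a is accepted by M but rejected by N.
So L(M) ≠ L(N).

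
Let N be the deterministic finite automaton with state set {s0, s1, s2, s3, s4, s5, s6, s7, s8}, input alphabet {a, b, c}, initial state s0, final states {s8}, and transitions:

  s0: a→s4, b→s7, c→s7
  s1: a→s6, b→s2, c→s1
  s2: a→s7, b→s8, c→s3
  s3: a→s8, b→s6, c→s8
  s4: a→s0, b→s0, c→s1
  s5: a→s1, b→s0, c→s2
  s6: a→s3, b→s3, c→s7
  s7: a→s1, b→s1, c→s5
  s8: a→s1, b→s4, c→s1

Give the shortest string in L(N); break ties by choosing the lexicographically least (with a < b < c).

acbb

A breadth-first search from s0 reaches an accepting state first via the path s0 → s4 → s1 → s2 → s8 on input acbb.
No string of length < 4 is accepted (BFS exhausts all shorter strings without reaching an accepting state), and acbb is the lexicographically least accepting string of length 4.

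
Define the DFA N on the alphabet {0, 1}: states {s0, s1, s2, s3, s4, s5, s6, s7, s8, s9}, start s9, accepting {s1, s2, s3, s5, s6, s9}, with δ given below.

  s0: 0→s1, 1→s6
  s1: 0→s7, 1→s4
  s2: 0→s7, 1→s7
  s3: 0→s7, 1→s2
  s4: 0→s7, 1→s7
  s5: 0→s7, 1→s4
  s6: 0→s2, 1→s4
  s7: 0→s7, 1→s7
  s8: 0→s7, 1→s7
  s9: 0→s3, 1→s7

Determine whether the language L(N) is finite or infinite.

finite

The useful states (reachable from s9 and able to reach an accepting state) are {s2, s3, s9}.
Restricted to these states the transition graph has no cycle, so every accepting path has bounded length and L is finite.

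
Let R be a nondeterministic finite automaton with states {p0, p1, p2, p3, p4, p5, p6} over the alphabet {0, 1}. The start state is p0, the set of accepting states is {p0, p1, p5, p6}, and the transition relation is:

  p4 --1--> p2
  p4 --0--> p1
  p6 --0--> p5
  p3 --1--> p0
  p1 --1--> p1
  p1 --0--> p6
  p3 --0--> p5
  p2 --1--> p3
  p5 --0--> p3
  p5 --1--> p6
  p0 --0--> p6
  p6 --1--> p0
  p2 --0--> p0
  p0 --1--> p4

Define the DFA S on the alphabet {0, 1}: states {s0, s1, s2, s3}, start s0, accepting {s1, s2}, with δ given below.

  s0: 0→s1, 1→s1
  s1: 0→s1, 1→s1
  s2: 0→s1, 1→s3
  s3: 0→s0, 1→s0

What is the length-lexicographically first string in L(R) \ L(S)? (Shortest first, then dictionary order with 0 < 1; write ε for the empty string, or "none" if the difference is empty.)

ε

The empty string ε is accepted by R but not by S.
Since ε is the unique shortest string, it is the required witness.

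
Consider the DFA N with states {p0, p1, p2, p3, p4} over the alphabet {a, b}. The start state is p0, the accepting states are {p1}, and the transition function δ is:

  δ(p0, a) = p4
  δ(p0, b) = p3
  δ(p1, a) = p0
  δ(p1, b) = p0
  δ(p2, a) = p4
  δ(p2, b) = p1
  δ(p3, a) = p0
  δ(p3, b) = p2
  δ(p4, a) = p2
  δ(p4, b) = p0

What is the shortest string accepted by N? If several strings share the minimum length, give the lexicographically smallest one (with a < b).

A breadth-first search from p0 reaches an accepting state first via the path p0 → p4 → p2 → p1 on input aab.
No string of length < 3 is accepted (BFS exhausts all shorter strings without reaching an accepting state), and aab is the lexicographically least accepting string of length 3.

aab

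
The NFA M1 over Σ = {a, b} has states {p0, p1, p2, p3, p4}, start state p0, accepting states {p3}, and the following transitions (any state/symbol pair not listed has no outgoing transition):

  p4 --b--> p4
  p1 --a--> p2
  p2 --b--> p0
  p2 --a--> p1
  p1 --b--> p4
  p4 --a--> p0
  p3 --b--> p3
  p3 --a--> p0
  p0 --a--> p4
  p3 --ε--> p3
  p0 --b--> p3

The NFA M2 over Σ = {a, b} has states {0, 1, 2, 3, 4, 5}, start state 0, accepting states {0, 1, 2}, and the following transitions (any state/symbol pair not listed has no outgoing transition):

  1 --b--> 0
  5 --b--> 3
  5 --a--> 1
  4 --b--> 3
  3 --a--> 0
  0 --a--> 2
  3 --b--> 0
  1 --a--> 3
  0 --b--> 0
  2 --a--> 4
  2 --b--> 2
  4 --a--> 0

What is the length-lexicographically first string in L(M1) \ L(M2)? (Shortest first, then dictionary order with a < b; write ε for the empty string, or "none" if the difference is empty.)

aab

The string aab is accepted by M1 but not by M2.
No shorter string lies in the difference, and aab is the lexicographically first length-3 string in L(M1) \ L(M2).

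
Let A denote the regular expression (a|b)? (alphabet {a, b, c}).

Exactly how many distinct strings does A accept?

The expression has no Kleene star, so L(A) is finite. Expanding the alternatives gives {ε, a, b}.
That is 1 of length 0, 2 of length 1: 3 strings in all.

3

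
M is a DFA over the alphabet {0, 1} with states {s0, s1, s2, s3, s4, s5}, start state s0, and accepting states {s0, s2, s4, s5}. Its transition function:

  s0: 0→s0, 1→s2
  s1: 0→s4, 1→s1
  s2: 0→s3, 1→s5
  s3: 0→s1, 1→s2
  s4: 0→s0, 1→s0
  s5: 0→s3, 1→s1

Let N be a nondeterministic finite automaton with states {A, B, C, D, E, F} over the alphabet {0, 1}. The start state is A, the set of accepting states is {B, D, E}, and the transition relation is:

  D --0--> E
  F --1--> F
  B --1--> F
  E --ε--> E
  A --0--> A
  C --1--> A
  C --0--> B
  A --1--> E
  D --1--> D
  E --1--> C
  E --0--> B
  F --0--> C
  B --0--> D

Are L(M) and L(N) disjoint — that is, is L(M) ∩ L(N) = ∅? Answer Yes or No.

No

The string 1 is accepted by both M and N.
Hence L(M) ∩ L(N) ≠ ∅.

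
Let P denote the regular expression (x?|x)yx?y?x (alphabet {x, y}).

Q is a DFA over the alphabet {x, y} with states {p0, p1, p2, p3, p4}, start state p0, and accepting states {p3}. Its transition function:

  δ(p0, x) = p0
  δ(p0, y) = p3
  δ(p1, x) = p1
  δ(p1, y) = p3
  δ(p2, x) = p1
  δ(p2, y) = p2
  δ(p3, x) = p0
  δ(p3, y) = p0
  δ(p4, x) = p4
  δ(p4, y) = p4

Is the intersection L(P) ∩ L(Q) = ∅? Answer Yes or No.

Converting the expression P to a DFA (subset construction, then merging equivalent states) gives the minimal DFA with states {r0, r1, r2, r3, r4, r5, r6}, start state r0, accepting states {r4, r6} and transitions r0: x→r1, y→r2; r1: x→r3, y→r2; r2: x→r4, y→r5; r3: x→r3, y→r3; r4: x→r6, y→r5; r5: x→r6, y→r3; r6: x→r3, y→r3.
Exploring the product automaton P × Q from the start pair (r0, p0), following both machines on each input symbol, reaches 9 state pairs: (r0, p0), (r1, p0), (r2, p3), (r3, p0), (r4, p0), (r5, p0), (r3, p3), (r6, p0), (r5, p3).
P accepts in {r4, r6} and Q accepts in {p3}; no reachable pair has both components accepting, so no string drives both machines to acceptance simultaneously and L(P) ∩ L(Q) = ∅.
So no string is accepted by both, and the intersection is empty.

Yes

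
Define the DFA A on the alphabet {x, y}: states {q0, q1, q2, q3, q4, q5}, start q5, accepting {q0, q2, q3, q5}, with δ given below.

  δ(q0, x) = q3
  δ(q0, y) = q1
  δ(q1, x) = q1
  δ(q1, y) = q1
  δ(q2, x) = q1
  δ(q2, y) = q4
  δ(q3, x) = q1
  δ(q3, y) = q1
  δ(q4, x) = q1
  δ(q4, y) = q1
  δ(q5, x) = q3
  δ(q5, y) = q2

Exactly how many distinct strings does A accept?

The useful subgraph on states {q2, q3, q5} is acyclic, so L(A) is finite; the longest accepting path visits 2 useful states, giving maximum string length 1.
Counting accepting paths from q5 by length: 1 of length 0, 2 of length 1. Total 3.

3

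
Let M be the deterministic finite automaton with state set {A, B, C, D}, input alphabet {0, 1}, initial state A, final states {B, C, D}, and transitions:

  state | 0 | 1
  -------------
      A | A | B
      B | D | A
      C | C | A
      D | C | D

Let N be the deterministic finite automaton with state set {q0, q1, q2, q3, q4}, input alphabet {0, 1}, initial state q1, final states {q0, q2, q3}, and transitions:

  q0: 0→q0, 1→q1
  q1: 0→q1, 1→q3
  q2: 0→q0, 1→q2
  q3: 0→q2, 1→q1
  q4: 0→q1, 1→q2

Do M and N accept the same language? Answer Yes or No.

Exploring the product automaton M × N from the start pair (A, q1), following both machines on each input symbol, reaches 4 state pairs: (A, q1), (B, q3), (D, q2), (C, q0).
M accepts in {B, C, D} and N accepts in {q0, q2, q3}. In every reachable pair the two components are either both accepting — (B, q3), (D, q2), (C, q0) — or both non-accepting, so no string is accepted by exactly one of the machines: L(M) \ L(N) and L(N) \ L(M) are both empty.
Hence every string is accepted by M iff it is accepted by N, and the two languages coincide.

Yes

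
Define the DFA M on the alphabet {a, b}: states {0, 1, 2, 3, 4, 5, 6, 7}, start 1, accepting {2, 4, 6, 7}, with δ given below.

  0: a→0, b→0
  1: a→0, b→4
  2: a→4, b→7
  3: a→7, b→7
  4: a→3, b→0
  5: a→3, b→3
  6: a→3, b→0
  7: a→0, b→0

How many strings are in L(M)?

3

The useful subgraph on states {1, 3, 4, 7} is acyclic, so L(M) is finite; the longest accepting path visits 4 useful states, giving maximum string length 3.
Counting accepting paths from 1 by length: 1 of length 1, 2 of length 3. Total 3.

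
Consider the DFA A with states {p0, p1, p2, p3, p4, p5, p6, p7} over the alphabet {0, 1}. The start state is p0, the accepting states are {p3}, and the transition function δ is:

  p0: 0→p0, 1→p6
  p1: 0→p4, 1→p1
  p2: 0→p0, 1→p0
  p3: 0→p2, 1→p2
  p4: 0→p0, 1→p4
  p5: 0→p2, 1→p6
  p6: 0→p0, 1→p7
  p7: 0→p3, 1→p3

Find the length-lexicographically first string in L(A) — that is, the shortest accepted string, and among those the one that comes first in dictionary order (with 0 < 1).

A breadth-first search from p0 reaches an accepting state first via the path p0 → p6 → p7 → p3 on input 110.
No string of length < 3 is accepted (BFS exhausts all shorter strings without reaching an accepting state), and 110 is the lexicographically least accepting string of length 3.

110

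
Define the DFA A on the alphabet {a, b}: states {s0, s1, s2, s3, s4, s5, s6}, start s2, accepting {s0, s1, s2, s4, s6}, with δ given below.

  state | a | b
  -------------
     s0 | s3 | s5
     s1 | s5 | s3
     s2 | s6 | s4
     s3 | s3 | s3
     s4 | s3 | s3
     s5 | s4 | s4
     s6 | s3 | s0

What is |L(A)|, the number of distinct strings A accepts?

6

The useful subgraph on states {s0, s2, s4, s5, s6} is acyclic, so L(A) is finite; the longest accepting path visits 5 useful states, giving maximum string length 4.
Counting accepting paths from s2 by length: 1 of length 0, 2 of length 1, 1 of length 2, 2 of length 4. Total 6.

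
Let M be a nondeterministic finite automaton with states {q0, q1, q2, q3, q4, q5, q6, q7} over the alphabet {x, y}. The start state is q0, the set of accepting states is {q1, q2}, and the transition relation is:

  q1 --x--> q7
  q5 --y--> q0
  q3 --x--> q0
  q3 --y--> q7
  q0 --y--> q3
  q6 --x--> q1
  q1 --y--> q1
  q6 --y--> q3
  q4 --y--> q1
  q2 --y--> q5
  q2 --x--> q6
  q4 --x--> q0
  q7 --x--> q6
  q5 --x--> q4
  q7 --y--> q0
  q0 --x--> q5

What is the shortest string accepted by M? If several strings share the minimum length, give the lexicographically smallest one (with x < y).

A breadth-first search from q0 reaches an accepting state first via the path q0 → q5 → q4 → q1 on input xxy.
No string of length < 3 is accepted (BFS exhausts all shorter strings without reaching an accepting state), and xxy is the lexicographically least accepting string of length 3.

xxy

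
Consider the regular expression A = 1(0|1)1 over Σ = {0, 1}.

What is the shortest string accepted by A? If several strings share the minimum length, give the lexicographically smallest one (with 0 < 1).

By inspection of the expression, no string of length less than 3 matches, and 101 is the lexicographically first match of length 3.

101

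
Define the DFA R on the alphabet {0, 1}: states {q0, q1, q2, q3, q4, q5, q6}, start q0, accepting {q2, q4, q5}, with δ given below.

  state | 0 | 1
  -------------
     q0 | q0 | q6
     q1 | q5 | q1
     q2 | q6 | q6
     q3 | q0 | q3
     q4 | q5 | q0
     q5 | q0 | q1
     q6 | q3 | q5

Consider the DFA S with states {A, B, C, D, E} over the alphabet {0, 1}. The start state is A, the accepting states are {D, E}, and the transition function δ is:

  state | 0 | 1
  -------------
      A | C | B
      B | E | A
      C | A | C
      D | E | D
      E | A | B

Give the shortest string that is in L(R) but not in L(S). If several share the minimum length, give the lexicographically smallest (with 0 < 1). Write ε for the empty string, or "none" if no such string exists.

The string 11 is accepted by R but not by S.
No shorter string lies in the difference, and 11 is the lexicographically first length-2 string in L(R) \ L(S).

11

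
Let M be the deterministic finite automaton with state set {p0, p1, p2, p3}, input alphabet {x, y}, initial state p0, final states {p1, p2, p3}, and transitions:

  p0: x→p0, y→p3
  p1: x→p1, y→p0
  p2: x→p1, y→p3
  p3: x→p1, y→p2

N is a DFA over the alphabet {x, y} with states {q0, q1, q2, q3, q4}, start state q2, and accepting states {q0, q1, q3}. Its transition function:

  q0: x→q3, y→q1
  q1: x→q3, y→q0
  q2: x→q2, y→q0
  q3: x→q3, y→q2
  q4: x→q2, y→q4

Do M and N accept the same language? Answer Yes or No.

Yes

Exploring the product automaton M × N from the start pair (p0, q2), following both machines on each input symbol, reaches 4 state pairs: (p0, q2), (p3, q0), (p1, q3), (p2, q1).
M accepts in {p1, p2, p3} and N accepts in {q0, q1, q3}. In every reachable pair the two components are either both accepting — (p3, q0), (p1, q3), (p2, q1) — or both non-accepting, so no string is accepted by exactly one of the machines: L(M) \ L(N) and L(N) \ L(M) are both empty.
Hence every string is accepted by M iff it is accepted by N, and the two languages coincide.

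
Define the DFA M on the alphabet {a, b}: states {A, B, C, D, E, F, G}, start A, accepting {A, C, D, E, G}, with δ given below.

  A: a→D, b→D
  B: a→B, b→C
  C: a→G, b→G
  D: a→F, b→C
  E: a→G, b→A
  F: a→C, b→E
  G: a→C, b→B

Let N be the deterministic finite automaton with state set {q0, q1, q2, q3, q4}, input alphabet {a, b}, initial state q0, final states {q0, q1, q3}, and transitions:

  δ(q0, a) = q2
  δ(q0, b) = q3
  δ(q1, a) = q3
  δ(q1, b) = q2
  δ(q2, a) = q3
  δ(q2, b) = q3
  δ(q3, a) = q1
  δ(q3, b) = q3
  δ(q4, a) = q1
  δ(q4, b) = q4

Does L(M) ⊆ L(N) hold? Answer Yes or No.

The string a is in L(M) but not in L(N).
So L(M) ⊄ L(N).

No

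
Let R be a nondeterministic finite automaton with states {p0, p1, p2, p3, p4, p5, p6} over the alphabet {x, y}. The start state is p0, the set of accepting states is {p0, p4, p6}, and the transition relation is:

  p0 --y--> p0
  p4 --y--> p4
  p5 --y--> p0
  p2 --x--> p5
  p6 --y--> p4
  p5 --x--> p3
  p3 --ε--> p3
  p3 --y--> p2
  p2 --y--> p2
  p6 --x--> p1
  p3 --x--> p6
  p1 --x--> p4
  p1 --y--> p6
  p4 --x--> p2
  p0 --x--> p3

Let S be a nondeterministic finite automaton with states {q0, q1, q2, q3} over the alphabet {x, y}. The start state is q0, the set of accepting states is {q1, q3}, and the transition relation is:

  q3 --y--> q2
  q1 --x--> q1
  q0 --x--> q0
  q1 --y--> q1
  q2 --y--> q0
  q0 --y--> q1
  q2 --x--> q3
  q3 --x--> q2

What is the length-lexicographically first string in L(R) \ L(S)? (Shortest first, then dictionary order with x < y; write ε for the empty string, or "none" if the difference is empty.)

ε

The empty string ε is accepted by R but not by S.
Since ε is the unique shortest string, it is the required witness.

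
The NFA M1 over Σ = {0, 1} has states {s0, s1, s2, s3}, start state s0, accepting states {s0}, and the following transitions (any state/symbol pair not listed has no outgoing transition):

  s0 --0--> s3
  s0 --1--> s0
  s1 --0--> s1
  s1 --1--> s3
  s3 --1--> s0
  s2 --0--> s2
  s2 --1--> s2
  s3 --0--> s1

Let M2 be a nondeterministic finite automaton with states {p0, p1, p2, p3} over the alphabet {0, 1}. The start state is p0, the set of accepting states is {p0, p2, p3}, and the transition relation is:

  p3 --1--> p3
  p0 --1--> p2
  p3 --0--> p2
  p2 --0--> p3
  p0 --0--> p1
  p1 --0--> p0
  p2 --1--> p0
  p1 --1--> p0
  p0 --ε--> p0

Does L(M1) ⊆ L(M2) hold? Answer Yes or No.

Yes

Exploring the product automaton M1 × M2 from the start pair (s0, p0), following both machines on each input symbol, reaches 11 state pairs: (s0, p0), (s3, p1), (s0, p2), (s1, p0), (s3, p3), (s1, p1), (s3, p2), (s1, p2), (s0, p3), (s3, p0), (s1, p3).
M1 accepts in {s0} and M2 accepts in {p0, p2, p3}. The reachable pairs whose M1-component is accepting are (s0, p0), (s0, p2), (s0, p3); in each of them the M2-component is accepting too, so the product for L(M1) \ L(M2) (M1-component accepting, M2-component rejecting) has no reachable accepting pair and the difference is empty.
Hence every string in L(M1) is also in L(M2).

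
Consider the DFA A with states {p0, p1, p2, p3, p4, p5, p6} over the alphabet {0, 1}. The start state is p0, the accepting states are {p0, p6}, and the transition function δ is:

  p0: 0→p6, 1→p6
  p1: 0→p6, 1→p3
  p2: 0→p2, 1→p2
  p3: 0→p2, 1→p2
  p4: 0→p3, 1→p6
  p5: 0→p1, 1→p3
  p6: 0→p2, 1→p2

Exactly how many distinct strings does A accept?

3

The useful subgraph on states {p0, p6} is acyclic, so L(A) is finite; the longest accepting path visits 2 useful states, giving maximum string length 1.
Counting accepting paths from p0 by length: 1 of length 0, 2 of length 1. Total 3.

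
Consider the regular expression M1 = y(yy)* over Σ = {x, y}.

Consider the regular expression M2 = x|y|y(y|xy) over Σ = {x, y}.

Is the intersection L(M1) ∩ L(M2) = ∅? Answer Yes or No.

No

The string y is accepted by both M1 and M2.
Hence L(M1) ∩ L(M2) ≠ ∅.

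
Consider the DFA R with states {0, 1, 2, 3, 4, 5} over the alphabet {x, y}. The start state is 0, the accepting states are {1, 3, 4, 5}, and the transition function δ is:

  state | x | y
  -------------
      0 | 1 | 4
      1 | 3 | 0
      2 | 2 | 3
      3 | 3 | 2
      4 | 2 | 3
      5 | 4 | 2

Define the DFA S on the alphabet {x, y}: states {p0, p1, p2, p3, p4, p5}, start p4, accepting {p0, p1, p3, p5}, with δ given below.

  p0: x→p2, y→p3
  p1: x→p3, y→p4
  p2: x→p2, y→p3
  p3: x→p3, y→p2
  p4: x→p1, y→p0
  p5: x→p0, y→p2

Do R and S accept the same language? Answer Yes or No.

Yes

Exploring the product automaton R × S from the start pair (0, p4), following both machines on each input symbol, reaches 5 state pairs: (0, p4), (1, p1), (4, p0), (3, p3), (2, p2).
R accepts in {1, 3, 4, 5} and S accepts in {p0, p1, p3, p5}. In every reachable pair the two components are either both accepting — (1, p1), (4, p0), (3, p3) — or both non-accepting, so no string is accepted by exactly one of the machines: L(R) \ L(S) and L(S) \ L(R) are both empty.
Hence every string is accepted by R iff it is accepted by S, and the two languages coincide.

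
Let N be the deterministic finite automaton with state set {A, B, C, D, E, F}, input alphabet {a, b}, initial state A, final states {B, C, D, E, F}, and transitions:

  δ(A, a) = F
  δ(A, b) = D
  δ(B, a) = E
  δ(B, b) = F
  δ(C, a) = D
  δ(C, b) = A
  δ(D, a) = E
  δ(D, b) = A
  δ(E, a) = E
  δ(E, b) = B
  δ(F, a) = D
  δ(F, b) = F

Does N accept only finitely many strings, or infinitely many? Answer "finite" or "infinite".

infinite

State A is reachable from the start and can reach an accepting state, and it lies on the cycle A → D → A.
Traversing that cycle any number of times yields accepted strings of unbounded length, so the language is infinite.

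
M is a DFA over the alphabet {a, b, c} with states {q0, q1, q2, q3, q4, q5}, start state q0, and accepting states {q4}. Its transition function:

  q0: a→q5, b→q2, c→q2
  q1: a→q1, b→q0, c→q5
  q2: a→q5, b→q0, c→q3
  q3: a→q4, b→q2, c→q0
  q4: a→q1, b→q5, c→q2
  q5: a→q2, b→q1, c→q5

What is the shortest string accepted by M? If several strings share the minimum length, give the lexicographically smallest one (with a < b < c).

bca

A breadth-first search from q0 reaches an accepting state first via the path q0 → q2 → q3 → q4 on input bca.
No string of length < 3 is accepted (BFS exhausts all shorter strings without reaching an accepting state), and bca is the lexicographically least accepting string of length 3.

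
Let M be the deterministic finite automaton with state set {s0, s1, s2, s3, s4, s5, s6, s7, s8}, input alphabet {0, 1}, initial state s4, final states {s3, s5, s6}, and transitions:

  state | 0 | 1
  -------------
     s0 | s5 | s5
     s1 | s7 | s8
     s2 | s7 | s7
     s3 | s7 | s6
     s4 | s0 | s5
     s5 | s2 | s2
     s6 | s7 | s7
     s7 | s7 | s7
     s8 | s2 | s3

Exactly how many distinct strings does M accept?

The useful subgraph on states {s0, s4, s5} is acyclic, so L(M) is finite; the longest accepting path visits 3 useful states, giving maximum string length 2.
Counting accepting paths from s4 by length: 1 of length 1, 2 of length 2. Total 3.

3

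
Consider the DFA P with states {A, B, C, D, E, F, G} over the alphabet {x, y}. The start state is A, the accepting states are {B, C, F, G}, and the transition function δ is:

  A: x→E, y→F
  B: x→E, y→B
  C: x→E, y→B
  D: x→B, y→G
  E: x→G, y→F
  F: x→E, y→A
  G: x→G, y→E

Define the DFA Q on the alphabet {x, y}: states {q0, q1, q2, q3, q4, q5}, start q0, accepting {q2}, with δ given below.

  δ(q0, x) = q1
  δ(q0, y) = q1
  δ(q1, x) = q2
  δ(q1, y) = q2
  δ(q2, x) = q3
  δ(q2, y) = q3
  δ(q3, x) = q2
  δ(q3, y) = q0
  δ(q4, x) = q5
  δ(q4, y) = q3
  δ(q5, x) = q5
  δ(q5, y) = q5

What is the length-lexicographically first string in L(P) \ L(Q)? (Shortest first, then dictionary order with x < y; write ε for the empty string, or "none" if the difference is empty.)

y

The string y is accepted by P but not by Q.
No shorter string lies in the difference, and y is the lexicographically first length-1 string in L(P) \ L(Q).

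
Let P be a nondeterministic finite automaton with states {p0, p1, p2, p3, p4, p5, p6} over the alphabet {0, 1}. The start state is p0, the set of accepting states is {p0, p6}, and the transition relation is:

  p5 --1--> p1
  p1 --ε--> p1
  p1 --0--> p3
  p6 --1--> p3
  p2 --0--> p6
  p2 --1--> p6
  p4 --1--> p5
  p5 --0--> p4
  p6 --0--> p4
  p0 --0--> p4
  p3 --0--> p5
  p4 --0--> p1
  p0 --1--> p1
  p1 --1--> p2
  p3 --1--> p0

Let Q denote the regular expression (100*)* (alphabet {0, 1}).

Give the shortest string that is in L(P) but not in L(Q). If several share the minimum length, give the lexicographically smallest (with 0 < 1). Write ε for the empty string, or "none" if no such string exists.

101

The string 101 is accepted by P but not by Q.
No shorter string lies in the difference, and 101 is the lexicographically first length-3 string in L(P) \ L(Q).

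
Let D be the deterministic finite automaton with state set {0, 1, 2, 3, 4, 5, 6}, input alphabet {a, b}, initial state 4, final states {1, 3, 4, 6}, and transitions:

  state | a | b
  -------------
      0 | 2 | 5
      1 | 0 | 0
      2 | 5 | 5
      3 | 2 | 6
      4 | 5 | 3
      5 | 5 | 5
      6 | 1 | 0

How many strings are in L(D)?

4

The useful subgraph on states {1, 3, 4, 6} is acyclic, so L(D) is finite; the longest accepting path visits 4 useful states, giving maximum string length 3.
Counting accepting paths from 4 by length: 1 of length 0, 1 of length 1, 1 of length 2, 1 of length 3. Total 4.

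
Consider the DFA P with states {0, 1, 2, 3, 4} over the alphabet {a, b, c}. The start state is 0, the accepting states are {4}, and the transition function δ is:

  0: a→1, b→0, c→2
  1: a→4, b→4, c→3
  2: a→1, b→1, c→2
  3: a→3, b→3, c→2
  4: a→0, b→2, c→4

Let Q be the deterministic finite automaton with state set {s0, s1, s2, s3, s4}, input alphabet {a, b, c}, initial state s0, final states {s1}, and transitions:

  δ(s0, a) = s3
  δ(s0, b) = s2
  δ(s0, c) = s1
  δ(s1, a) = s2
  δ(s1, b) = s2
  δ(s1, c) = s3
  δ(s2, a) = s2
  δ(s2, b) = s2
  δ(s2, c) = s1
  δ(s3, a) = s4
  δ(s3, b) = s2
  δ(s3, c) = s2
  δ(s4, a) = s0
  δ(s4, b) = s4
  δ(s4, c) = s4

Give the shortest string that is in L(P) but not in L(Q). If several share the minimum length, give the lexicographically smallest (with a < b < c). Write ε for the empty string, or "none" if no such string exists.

aa

The string aa is accepted by P but not by Q.
No shorter string lies in the difference, and aa is the lexicographically first length-2 string in L(P) \ L(Q).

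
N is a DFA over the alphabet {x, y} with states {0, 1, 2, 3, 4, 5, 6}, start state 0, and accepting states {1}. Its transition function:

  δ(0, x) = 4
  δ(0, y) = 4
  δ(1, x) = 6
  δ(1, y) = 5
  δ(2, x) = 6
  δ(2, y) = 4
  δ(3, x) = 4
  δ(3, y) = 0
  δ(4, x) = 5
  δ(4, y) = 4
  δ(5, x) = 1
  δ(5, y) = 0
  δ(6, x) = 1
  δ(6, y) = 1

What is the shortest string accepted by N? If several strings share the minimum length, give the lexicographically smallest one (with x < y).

xxx

A breadth-first search from 0 reaches an accepting state first via the path 0 → 4 → 5 → 1 on input xxx.
No string of length < 3 is accepted (BFS exhausts all shorter strings without reaching an accepting state), and xxx is the lexicographically least accepting string of length 3.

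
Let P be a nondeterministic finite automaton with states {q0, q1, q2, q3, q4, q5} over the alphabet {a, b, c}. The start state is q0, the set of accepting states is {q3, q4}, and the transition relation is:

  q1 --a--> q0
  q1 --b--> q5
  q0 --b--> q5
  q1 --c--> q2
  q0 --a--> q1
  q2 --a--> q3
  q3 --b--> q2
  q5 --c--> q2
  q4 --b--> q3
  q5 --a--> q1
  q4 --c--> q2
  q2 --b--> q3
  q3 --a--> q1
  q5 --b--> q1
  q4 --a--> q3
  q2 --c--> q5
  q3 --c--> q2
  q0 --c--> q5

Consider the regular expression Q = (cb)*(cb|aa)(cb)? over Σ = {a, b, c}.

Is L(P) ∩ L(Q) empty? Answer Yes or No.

The string cbcb is accepted by both P and Q.
Hence L(P) ∩ L(Q) ≠ ∅.

No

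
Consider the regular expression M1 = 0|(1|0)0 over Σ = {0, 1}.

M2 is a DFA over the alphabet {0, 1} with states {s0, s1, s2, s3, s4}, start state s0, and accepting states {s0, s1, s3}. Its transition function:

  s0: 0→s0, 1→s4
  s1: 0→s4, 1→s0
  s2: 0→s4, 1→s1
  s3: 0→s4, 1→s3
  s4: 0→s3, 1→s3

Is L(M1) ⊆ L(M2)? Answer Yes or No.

Yes

Converting the expression M1 to a DFA (subset construction, then merging equivalent states) gives the minimal DFA with states {r0, r1, r2, r3, r4}, start state r0, accepting states {r1, r3} and transitions r0: 0→r1, 1→r2; r1: 0→r3, 1→r4; r2: 0→r3, 1→r4; r3: 0→r4, 1→r4; r4: 0→r4, 1→r4.
Exploring the product automaton M1 × M2 from the start pair (r0, s0), following both machines on each input symbol, reaches 8 state pairs: (r0, s0), (r1, s0), (r2, s4), (r3, s0), (r4, s4), (r3, s3), (r4, s3), (r4, s0).
M1 accepts in {r1, r3} and M2 accepts in {s0, s1, s3}. The reachable pairs whose M1-component is accepting are (r1, s0), (r3, s0), (r3, s3); in each of them the M2-component is accepting too, so the product for L(M1) \ L(M2) (M1-component accepting, M2-component rejecting) has no reachable accepting pair and the difference is empty.
Hence every string in L(M1) is also in L(M2).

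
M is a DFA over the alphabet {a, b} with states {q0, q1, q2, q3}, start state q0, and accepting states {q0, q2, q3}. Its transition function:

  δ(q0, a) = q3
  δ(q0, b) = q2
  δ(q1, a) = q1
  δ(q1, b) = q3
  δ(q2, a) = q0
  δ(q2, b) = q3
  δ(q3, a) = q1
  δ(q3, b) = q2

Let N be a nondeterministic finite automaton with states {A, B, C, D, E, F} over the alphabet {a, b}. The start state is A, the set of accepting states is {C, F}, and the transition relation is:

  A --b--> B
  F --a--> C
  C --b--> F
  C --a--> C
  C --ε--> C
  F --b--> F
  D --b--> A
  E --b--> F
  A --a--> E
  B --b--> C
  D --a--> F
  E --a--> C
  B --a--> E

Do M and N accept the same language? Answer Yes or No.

The empty string ε is accepted by M but rejected by N.
So L(M) ≠ L(N).

No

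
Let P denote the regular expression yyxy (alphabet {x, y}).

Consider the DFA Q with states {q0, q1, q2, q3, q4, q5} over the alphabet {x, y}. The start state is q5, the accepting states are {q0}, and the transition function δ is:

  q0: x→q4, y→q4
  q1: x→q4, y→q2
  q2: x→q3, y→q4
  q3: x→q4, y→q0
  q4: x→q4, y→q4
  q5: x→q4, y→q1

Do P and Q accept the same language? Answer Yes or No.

Converting the expression P to a DFA (subset construction, then merging equivalent states) gives the minimal DFA with states {p0, p1, p2, p3, p4, p5}, start state p0, accepting states {p5} and transitions p0: x→p1, y→p2; p1: x→p1, y→p1; p2: x→p1, y→p3; p3: x→p4, y→p1; p4: x→p1, y→p5; p5: x→p1, y→p1.
Exploring the product automaton P × Q from the start pair (p0, q5), following both machines on each input symbol, reaches 6 state pairs: (p0, q5), (p1, q4), (p2, q1), (p3, q2), (p4, q3), (p5, q0).
P accepts in {p5} and Q accepts in {q0}. In every reachable pair the two components are either both accepting — (p5, q0) — or both non-accepting, so no string is accepted by exactly one of the machines: L(P) \ L(Q) and L(Q) \ L(P) are both empty.
Hence every string is accepted by P iff it is accepted by Q, and the two languages coincide.

Yes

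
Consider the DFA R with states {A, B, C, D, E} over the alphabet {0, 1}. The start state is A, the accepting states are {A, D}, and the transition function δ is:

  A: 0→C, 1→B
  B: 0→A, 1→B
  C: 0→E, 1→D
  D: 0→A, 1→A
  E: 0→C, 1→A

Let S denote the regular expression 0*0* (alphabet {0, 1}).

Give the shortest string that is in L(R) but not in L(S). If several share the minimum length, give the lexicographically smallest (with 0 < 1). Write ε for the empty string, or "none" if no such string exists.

01

The string 01 is accepted by R but not by S.
No shorter string lies in the difference, and 01 is the lexicographically first length-2 string in L(R) \ L(S).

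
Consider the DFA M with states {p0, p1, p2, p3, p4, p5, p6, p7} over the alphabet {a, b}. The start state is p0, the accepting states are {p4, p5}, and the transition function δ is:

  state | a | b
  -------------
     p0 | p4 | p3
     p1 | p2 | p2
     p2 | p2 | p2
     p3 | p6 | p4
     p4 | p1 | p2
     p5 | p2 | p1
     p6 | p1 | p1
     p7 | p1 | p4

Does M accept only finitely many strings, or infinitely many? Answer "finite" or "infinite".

The useful states (reachable from p0 and able to reach an accepting state) are {p0, p3, p4}.
Restricted to these states the transition graph has no cycle, so every accepting path has bounded length and L is finite.

finite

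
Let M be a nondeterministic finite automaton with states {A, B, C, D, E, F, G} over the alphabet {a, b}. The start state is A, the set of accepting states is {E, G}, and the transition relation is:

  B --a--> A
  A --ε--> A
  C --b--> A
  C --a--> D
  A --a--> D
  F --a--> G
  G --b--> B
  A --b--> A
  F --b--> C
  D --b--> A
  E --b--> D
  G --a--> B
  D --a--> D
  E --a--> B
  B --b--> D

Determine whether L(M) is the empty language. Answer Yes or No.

Yes

The states reachable from the start state are {A, D}.
None of the accepting states {E, G} is reachable, so no string is accepted and L(M) = ∅.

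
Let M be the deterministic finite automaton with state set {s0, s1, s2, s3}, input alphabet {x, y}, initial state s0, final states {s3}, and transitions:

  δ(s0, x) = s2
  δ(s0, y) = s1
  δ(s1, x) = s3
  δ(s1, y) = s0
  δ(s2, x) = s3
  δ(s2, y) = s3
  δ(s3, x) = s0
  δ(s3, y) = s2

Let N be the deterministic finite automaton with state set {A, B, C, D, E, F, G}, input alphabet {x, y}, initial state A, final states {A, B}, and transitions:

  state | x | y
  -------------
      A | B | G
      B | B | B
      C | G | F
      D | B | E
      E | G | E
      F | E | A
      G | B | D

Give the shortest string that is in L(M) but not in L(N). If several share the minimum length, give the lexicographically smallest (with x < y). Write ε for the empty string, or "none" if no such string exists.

yyyx

The string yyyx is accepted by M but not by N.
No shorter string lies in the difference, and yyyx is the lexicographically first length-4 string in L(M) \ L(N).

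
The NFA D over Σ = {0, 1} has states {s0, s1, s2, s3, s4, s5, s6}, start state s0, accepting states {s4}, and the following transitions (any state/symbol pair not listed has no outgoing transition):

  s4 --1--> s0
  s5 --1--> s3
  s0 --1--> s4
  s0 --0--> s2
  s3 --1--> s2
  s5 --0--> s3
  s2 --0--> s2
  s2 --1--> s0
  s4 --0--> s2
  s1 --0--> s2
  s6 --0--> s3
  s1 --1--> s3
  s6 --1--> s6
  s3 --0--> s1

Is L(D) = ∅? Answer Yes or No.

No

The string 1 is accepted: the run s0 → s4 ends in the accepting state s4.
Since at least one string is accepted, L(D) is not empty.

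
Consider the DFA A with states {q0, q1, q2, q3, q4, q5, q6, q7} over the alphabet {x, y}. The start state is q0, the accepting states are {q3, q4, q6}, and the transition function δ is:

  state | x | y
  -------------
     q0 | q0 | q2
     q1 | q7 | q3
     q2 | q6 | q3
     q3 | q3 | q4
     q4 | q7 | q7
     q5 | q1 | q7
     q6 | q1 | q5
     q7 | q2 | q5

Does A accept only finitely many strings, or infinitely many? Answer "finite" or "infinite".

State q0 is reachable from the start and can reach an accepting state, and it lies on the cycle q0 → q0.
Traversing that cycle any number of times yields accepted strings of unbounded length, so the language is infinite.

infinite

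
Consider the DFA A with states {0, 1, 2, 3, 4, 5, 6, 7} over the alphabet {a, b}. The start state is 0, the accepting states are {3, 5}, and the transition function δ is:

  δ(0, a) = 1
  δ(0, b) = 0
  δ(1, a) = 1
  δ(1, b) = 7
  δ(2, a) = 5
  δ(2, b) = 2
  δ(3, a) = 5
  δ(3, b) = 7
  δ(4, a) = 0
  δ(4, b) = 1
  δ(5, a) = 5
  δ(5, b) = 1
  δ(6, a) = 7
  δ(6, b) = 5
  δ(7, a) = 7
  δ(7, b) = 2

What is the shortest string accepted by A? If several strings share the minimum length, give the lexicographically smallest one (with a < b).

A breadth-first search from 0 reaches an accepting state first via the path 0 → 1 → 7 → 2 → 5 on input abba.
No string of length < 4 is accepted (BFS exhausts all shorter strings without reaching an accepting state), and abba is the lexicographically least accepting string of length 4.

abba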